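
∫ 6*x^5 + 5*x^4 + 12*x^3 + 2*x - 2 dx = x^6 + x^5 + 3*x^4 + x^2 - 2*x + C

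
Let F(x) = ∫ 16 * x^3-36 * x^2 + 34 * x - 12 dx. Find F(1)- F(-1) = -48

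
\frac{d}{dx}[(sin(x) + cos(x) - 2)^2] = 2*cos(2*x) - 4*sqrt(2)*cos(x + pi/4)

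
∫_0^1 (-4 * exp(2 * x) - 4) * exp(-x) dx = -4*E + 4*exp(-1)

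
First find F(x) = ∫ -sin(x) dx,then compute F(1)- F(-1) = 0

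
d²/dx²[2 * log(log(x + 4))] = (-2*log(x + 4) - 2)/(x^2*log(x + 4)^2 + 8*x*log(x + 4)^2 + 16*log(x + 4)^2)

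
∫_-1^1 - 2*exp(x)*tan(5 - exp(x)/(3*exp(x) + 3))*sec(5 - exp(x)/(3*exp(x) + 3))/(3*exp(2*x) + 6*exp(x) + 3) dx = -2/cos(5 - 1/(3*(1 + E))) + 2*sec(-E/(3*(1 + E)) + 5)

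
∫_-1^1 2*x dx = 0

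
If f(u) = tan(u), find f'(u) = cos(u)^(-2)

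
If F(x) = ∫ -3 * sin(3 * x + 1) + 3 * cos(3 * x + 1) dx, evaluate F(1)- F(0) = -sin(1) + sin(4) + cos(4) - cos(1)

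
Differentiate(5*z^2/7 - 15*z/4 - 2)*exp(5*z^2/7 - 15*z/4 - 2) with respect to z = (800*z^3 - 6300*z^2 + 9905*z + 2940)*exp(5*z^2/7 - 15*z/4 - 2)/784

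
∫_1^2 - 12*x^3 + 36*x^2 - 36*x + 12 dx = -3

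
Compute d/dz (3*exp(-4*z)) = -12*exp(-4*z)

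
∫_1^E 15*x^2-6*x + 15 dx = (-2 + 3*E)*(3 - 3*E) - 11 + 6*exp(2) + 5*exp(3)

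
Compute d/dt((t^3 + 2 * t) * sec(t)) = (t^3*sin(t)/cos(t) + 3*t^2 + 2*t*sin(t)/cos(t) + 2)/cos(t)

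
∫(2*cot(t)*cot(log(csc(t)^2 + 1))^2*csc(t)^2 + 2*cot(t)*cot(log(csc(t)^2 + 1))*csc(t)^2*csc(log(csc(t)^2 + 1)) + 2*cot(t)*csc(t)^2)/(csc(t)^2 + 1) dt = cot(log(csc(t)^2 + 1)) + csc(log(csc(t)^2 + 1)) + C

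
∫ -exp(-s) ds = exp(-s) + C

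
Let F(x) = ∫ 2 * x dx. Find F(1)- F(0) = 1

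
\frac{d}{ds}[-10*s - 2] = -10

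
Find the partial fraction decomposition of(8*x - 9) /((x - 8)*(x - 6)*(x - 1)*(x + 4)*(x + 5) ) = -49/(858*(x + 5)) + 41/(600*(x + 4)) - 1/(1050*(x - 1)) - 39/(1100*(x - 6)) + 55/(2184*(x - 8))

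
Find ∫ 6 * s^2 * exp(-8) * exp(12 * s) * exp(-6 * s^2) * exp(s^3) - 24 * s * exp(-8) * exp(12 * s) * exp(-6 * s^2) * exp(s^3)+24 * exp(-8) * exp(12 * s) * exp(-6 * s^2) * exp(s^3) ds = 2*exp((s - 2)^3) + C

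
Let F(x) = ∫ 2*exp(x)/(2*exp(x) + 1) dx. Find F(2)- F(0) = -log(3) + log(1 + 2*exp(2))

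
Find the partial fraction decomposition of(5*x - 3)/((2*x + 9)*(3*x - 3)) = 17/(11*(2*x + 9)) + 2/(33*(x - 1))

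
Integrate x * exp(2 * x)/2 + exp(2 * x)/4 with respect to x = x*exp(2*x)/4 + C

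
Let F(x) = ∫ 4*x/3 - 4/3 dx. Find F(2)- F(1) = 2/3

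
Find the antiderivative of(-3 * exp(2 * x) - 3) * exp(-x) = -6*sinh(x) + C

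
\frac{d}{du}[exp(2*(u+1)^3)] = 6*u^2*exp(2*u^3 + 6*u^2 + 6*u + 2) + 12*u*exp(2*u^3 + 6*u^2 + 6*u + 2) + 6*exp(2*u^3 + 6*u^2 + 6*u + 2)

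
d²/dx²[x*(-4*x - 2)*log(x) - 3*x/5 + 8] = (-8*x*log(x) - 12*x - 2)/x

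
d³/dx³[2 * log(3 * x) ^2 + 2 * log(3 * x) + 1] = (8*log(x) - 8 + 8*log(3))/x^3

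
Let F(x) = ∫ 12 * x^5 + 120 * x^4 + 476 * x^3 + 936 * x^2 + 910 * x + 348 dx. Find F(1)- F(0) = 1260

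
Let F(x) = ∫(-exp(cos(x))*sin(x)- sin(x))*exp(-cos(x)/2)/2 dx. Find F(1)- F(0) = -exp(1/2) - exp(-cos(1)/2) + exp(-1/2) + exp(cos(1)/2)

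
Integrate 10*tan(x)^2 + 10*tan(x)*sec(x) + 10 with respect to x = 10*tan(x) + 10/cos(x) + C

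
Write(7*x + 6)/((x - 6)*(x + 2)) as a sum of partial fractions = 1/(x + 2) + 6/(x - 6)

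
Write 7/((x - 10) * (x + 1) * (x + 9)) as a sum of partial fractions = 7/(152*(x + 9)) - 7/(88*(x + 1)) + 7/(209*(x - 10))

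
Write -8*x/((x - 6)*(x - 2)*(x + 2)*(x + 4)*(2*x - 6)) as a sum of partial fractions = 2/(105*(x + 4)) - 1/(40*(x + 2)) - 1/(12*(x - 2)) + 4/(35*(x - 3)) - 1/(40*(x - 6))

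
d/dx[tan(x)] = cos(x)^(-2)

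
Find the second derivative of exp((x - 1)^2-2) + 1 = 4*x^2*exp(x^2 - 2*x - 1) - 8*x*exp(x^2 - 2*x - 1) + 6*exp(x^2 - 2*x - 1)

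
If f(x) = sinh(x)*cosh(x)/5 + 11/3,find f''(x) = 2*sinh(2*x)/5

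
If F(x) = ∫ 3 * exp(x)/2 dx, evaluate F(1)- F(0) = -3/2 + 3*E/2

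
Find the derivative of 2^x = 2^x*log(2)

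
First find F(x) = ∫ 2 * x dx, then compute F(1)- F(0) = 1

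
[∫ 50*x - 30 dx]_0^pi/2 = -9 + (-3 + 5*pi/2)^2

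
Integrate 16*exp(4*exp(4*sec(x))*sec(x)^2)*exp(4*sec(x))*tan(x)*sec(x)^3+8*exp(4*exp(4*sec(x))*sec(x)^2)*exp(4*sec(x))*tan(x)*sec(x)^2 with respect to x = exp(4*exp(4*sec(x))*sec(x)^2) + C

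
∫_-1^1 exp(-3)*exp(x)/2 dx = -exp(-4)/2 + exp(-2)/2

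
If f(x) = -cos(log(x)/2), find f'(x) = sin(log(x)/2)/(2*x)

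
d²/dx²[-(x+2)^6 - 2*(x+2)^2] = -30*x^4 - 240*x^3 - 720*x^2 - 960*x - 484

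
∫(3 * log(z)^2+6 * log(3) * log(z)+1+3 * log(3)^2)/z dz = log(3*z)^3 + log(3*z) + C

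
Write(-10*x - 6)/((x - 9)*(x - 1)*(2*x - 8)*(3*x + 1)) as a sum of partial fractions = 9/(364*(3*x + 1)) - 1/(12*(x - 1)) + 23/(195*(x - 4)) - 3/(70*(x - 9))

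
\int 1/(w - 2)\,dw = log(3*w/2 - 3) + C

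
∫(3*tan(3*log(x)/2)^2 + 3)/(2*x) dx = tan(3*log(x)/2) + C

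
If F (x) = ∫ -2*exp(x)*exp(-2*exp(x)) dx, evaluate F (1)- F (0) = -exp(-2) + exp(-2*E)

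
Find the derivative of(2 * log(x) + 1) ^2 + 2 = (8*log(x) + 4)/x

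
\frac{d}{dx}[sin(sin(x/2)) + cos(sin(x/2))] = sqrt(2)*cos(x/2)*cos(sin(x/2) + pi/4)/2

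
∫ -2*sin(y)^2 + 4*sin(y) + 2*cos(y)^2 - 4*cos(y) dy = (sqrt(2)*sin(y + pi/4) - 2)^2 + C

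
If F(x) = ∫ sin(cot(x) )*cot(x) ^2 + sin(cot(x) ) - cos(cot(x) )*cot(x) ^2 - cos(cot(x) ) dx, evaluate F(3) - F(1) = sqrt(2)*(-sin(1/tan(1) + pi/4) + sin(1/tan(3) + pi/4))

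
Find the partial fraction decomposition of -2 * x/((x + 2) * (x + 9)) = -18/(7*(x + 9)) + 4/(7*(x + 2))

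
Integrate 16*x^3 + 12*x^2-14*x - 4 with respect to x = 4*x^4 + 4*x^3 - 7*x^2 - 4*x + C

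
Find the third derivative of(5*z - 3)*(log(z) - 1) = (-5*z - 6)/z^3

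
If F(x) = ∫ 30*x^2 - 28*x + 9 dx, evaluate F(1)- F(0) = 5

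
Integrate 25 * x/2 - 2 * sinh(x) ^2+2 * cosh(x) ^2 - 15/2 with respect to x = 25*x^2/4 - 11*x/2 + C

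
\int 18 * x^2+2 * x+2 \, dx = 6*x^3 + x^2 + 2*x + C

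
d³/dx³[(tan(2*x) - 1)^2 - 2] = 192*tan(2*x)^5 - 96*tan(2*x)^4 + 320*tan(2*x)^3 - 128*tan(2*x)^2 + 128*tan(2*x) - 32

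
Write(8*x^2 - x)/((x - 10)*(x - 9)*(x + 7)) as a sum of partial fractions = 399/(272*(x + 7)) - 639/(16*(x - 9)) + 790/(17*(x - 10))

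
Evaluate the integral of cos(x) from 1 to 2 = -sin(1) + sin(2)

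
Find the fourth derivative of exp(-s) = exp(-s)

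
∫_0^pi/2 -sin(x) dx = -1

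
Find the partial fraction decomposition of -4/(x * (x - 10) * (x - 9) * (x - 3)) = -2/(63*(x - 3)) + 2/(27*(x - 9)) - 2/(35*(x - 10)) + 2/(135*x)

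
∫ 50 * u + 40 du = 25*u^2 + 40*u + C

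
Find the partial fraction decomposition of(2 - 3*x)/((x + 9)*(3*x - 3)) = -29/(30*(x + 9)) - 1/(30*(x - 1))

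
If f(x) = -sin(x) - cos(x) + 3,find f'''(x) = -sin(x) + cos(x)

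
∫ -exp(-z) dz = exp(-z) + C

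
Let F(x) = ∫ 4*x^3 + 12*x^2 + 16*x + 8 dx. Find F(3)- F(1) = 264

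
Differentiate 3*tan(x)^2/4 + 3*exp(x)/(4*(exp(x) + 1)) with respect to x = 3*(2*exp(2*x)*sin(x)/cos(x)^3 + 4*exp(x)*sin(x)/cos(x)^3 + exp(x) + 2*sin(x)/cos(x)^3)/(4*exp(2*x) + 8*exp(x) + 4)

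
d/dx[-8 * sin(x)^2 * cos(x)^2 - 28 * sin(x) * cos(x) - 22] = -4*sin(4*x) - 28*cos(2*x)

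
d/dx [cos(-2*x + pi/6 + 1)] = 2*sin(-2*x + pi/6 + 1)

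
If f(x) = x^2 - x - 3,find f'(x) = 2*x - 1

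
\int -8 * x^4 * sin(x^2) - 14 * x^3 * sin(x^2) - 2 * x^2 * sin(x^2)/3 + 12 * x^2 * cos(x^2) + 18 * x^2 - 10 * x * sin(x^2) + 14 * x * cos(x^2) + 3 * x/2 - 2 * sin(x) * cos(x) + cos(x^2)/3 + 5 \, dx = 6*x^3 + 3*x^2/4 + 5*x + (4*x^3 + 7*x^2 + x/3 + 5)*cos(x^2) + cos(x)^2 + C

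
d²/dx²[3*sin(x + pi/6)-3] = -3*sin(x + pi/6)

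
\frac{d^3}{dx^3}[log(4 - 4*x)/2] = 1/(x^3 - 3*x^2 + 3*x - 1)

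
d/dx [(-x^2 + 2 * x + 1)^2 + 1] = 4*x^3 - 12*x^2 + 4*x + 4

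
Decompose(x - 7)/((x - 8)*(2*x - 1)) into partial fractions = 13/(15*(2*x - 1)) + 1/(15*(x - 8))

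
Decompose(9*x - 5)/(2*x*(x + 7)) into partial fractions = 34/(7*(x + 7)) - 5/(14*x)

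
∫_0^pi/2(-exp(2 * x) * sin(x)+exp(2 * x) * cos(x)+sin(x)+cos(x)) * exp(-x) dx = 0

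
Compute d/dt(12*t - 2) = 12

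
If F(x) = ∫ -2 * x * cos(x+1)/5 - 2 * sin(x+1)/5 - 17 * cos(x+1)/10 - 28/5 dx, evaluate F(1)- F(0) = -28/5 - 21*sin(2)/10 + 17*sin(1)/10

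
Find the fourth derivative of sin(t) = sin(t)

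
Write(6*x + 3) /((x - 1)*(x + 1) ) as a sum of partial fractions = 3/(2*(x + 1)) + 9/(2*(x - 1))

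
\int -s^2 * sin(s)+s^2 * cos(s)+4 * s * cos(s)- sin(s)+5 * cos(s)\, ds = sqrt(2)*((s + 1)^2 + 2)*sin(s + pi/4) + C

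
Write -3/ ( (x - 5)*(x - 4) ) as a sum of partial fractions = 3/(x - 4) - 3/(x - 5)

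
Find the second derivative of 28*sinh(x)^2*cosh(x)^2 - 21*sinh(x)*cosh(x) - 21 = 112*(cosh(2*x) - 1)^2 - 42*sinh(2*x) + 224*cosh(2*x) - 168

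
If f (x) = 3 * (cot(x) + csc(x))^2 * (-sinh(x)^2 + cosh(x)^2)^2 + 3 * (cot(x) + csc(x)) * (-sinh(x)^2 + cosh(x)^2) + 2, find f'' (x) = 3*(-1 - 2*cos(x)/sin(x) - 2/sin(x) + 2*cos(x)/sin(x)^2 + 2/sin(x)^2 + 6*cos(x)^2/sin(x)^3 + 12*cos(x)/sin(x)^3 + 6/sin(x)^3)/sin(x)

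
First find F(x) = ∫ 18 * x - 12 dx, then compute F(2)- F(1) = 15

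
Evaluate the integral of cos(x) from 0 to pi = 0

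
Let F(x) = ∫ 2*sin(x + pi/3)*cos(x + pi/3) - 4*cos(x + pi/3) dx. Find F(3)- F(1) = -(-2 + sin(1 + pi/3))^2 + (-2 + sin(pi/3 + 3))^2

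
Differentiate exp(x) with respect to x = exp(x)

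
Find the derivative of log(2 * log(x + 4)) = 1/(x*log(x + 4) + 4*log(x + 4))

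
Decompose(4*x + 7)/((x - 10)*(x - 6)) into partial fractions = -31/(4*(x - 6)) + 47/(4*(x - 10))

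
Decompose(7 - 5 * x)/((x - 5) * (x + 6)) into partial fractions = -37/(11*(x + 6)) - 18/(11*(x - 5))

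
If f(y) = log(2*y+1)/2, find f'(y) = 1/(2*y + 1)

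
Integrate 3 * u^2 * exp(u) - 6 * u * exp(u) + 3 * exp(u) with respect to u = 3*((u - 2)^2 + 1)*exp(u) + C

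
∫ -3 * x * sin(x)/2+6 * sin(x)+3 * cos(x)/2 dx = (3*x/2 - 6)*cos(x) + C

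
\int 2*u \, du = u^2 + C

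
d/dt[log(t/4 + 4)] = 1/(t + 16)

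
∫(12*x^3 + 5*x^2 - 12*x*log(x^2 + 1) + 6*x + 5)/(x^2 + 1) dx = 6*x^2 + 5*x - 3*log(x^2 + 1)^2 - 3*log(x^2 + 1) + C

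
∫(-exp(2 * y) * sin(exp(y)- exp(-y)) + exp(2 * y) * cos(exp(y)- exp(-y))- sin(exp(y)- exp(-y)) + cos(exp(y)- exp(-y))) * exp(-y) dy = sqrt(2)*sin(2*sinh(y) + pi/4) + C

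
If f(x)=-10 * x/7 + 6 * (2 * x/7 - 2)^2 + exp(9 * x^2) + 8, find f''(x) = 324*x^2*exp(9*x^2) + 18*exp(9*x^2) + 48/49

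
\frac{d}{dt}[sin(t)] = cos(t)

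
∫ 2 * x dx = x^2 + C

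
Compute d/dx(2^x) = 2^x*log(2)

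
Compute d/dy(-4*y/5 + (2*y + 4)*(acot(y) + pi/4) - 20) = (20*y^2*acot(y) - 8*y^2 + 5*pi*y^2 - 20*y + 20*acot(y) - 48 + 5*pi)/(10*y^2 + 10)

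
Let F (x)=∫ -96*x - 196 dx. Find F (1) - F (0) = -244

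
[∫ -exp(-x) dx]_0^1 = -1 + exp(-1)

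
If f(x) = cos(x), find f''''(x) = cos(x)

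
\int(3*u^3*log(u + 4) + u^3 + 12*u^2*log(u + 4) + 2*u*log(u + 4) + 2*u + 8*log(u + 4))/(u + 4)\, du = u*(u^2 + 2)*log(u + 4) + C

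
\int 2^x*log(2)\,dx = 2^x + C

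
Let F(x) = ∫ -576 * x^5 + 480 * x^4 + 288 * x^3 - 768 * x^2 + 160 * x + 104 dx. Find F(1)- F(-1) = -112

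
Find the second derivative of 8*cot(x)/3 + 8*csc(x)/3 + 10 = 8*(-1 + 2*cos(x)/sin(x)^2 + 2/sin(x)^2)/(3*sin(x))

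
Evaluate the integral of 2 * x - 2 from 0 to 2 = 0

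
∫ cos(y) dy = sin(y) + C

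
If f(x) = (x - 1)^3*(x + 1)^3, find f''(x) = 30*x^4 - 36*x^2 + 6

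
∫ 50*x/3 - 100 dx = 25*x^2/3 - 100*x + C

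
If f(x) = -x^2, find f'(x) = -2*x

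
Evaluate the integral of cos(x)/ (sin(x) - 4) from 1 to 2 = -log(4 - sin(1)) + log(4 - sin(2))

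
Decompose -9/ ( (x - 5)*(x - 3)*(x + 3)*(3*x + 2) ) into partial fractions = -243/(1309*(3*x + 2)) + 3/(112*(x + 3)) + 3/(44*(x - 3)) - 9/(272*(x - 5))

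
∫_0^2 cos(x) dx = sin(2)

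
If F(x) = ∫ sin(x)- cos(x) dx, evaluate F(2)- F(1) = -sin(2) - cos(2) + cos(1) + sin(1)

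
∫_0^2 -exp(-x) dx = -1 + exp(-2)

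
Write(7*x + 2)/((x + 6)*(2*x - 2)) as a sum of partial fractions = 20/(7*(x + 6)) + 9/(14*(x - 1))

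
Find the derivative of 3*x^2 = 6*x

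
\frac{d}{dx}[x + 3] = 1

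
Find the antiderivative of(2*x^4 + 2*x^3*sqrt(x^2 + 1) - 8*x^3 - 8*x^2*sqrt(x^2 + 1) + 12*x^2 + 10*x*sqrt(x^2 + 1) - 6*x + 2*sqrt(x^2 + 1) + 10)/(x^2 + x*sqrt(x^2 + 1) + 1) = 2*x^3/3 - 4*x^2 + 10*x + 2*log(x + sqrt(x^2 + 1)) + C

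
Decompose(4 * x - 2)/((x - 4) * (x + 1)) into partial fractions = 6/(5*(x + 1)) + 14/(5*(x - 4))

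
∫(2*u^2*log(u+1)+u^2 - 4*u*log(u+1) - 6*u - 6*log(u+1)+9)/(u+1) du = (u - 3)^2*log(u + 1) + C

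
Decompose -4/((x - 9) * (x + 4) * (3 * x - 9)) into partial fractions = -4/(273*(x + 4)) + 2/(63*(x - 3)) - 2/(117*(x - 9))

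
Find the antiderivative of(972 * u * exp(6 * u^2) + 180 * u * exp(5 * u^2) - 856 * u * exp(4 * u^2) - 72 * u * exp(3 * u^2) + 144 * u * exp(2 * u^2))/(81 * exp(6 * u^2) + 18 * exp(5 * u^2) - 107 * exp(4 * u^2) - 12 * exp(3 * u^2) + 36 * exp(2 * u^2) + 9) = log((9*exp(2*u^2) + exp(u^2) - 6)^2*exp(2*u^2)/9 + 1) + C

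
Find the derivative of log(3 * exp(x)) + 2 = 1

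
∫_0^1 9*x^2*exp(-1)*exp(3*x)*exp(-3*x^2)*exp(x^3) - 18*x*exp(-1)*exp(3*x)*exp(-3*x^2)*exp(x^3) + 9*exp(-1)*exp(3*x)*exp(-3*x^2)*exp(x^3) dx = 3 - 3*exp(-1)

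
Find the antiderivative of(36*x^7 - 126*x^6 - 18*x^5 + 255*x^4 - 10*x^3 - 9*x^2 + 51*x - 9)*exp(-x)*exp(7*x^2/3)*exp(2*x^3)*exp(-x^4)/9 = -x*(3*x^3 - 6*x^2 - 7*x + 3)*exp(-x*(3*x^3 - 6*x^2 - 7*x + 3)/3)/3 + C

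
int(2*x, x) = x^2 + C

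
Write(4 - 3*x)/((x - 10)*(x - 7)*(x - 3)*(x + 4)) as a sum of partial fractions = -8/(539*(x + 4)) - 5/(196*(x - 3)) + 17/(132*(x - 7)) - 13/(147*(x - 10))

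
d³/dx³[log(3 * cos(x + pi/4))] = -2*sin(x + pi/4)/cos(x + pi/4)^3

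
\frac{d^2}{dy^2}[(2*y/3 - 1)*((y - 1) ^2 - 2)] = 4*y - 14/3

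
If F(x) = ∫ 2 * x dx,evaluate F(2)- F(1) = 3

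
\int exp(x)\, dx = exp(x) + C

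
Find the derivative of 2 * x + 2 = 2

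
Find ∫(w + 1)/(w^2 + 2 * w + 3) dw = log((w + 1)^2 + 2)/2 + C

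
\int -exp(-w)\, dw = exp(-w) + C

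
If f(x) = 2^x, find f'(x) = 2^x*log(2)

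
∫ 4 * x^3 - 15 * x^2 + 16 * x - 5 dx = x^4 - 5*x^3 + 8*x^2 - 5*x + C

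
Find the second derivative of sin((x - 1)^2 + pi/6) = -4*x^2*sin(x^2 - 2*x + pi/6 + 1) + 8*x*sin(x^2 - 2*x + pi/6 + 1) - 4*sin(x^2 - 2*x + pi/6 + 1) + 2*cos(x^2 - 2*x + pi/6 + 1)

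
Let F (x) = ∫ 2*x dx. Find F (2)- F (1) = 3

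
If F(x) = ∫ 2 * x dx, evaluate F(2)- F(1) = 3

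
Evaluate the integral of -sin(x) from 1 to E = cos(E) - cos(1)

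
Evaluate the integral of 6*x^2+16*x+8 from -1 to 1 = 20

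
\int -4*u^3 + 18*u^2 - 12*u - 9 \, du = -u^4 + 6*u^3 - 6*u^2 - 9*u + C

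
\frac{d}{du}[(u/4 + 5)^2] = u/8 + 5/2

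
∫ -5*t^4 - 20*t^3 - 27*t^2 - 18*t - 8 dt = -t^5 - 5*t^4 - 9*t^3 - 9*t^2 - 8*t + C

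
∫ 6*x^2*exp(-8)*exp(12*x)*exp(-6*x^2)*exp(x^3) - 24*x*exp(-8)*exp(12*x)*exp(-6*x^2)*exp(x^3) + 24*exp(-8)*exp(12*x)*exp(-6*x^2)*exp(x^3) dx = 2*exp((x - 2)^3) + C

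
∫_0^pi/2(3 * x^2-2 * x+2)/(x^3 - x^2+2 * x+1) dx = log(-pi^2/4 + 1 + pi + pi^3/8)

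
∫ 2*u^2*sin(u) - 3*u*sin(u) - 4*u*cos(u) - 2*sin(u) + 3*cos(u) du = (-2*u^2 + 3*u + 2)*cos(u) + C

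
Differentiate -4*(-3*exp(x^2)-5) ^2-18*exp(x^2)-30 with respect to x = -144*x*exp(2*x^2) - 276*x*exp(x^2)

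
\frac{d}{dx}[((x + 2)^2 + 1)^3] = 6*x^5 + 60*x^4 + 252*x^3 + 552*x^2 + 630*x + 300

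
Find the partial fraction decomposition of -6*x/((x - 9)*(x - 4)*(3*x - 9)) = -1/(x - 3) + 8/(5*(x - 4)) - 3/(5*(x - 9))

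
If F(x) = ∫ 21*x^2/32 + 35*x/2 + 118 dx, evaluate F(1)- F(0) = 4063/32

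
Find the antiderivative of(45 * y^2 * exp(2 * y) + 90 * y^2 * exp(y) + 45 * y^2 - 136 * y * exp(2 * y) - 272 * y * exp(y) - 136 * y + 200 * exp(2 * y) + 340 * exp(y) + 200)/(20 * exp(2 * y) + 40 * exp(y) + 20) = ((exp(y) + 1)*(15*y^3 - 68*y^2 + 200*y - 200) - 60*exp(y))/(20*(exp(y) + 1)) + C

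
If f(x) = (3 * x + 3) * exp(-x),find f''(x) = (3*x - 3)*exp(-x)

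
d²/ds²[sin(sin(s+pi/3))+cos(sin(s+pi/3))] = sin(s + pi/3)*sin(sin(s + pi/3)) - sin(s + pi/3)*cos(sin(s + pi/3)) - sin(sin(s + pi/3))*cos(s + pi/3)^2 - cos(s + pi/3)^2*cos(sin(s + pi/3))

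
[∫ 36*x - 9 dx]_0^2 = 54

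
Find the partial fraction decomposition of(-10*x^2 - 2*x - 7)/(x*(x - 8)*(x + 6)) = -355/(84*(x + 6)) - 663/(112*(x - 8)) + 7/(48*x)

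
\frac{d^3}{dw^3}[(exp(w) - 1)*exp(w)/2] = 4*exp(2*w) - exp(w)/2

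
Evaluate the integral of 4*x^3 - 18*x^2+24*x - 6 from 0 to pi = 5 + (-2 + (-1 + pi)^2)*(1 + (-2 + pi)^2)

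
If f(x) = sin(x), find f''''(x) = sin(x)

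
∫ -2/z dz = -2*log(2*z) + C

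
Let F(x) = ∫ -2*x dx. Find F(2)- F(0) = -4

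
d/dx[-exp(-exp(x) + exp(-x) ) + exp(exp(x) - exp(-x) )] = (exp(2*x) + exp(2*exp(x) - 2*exp(-x)) + exp(2*x + 2*exp(x) - 2*exp(-x)) + 1)*exp(-x - exp(x) + exp(-x))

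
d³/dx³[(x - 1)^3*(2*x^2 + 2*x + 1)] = 120*x^2 - 96*x + 6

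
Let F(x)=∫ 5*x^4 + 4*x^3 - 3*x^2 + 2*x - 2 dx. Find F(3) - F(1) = 300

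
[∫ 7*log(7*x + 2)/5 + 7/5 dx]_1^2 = -18*log(3)/5 + 64*log(2)/5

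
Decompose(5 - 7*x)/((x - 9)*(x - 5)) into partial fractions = 15/(2*(x - 5)) - 29/(2*(x - 9))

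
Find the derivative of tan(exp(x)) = exp(x)/cos(exp(x))^2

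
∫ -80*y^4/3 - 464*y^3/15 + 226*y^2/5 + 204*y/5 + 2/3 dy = -16*y^5/3 - 116*y^4/15 + 226*y^3/15 + 102*y^2/5 + 2*y/3 + C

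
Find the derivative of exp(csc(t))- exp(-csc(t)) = -(exp(2/sin(t)) + 1)*exp(-csc(t))*cos(t)/sin(t)^2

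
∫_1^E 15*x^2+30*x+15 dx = -40 + 5*(1 + E)^3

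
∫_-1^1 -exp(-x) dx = -E + exp(-1)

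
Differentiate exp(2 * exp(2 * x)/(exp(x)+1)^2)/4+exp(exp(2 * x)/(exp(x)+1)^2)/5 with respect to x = (2*exp(2*x + exp(2*x)/(exp(2*x) + 2*exp(x) + 1)) + 5*exp(2*x + 2*exp(2*x)/(exp(2*x) + 2*exp(x) + 1)))/(5*exp(3*x) + 15*exp(2*x) + 15*exp(x) + 5)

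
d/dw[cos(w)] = -sin(w)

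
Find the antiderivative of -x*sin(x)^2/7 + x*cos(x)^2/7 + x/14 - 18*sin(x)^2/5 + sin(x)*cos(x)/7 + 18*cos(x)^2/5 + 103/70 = (x/28 + 9/10)*(x + 2*sin(2*x) + 16) + C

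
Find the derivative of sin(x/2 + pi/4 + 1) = cos(x/2 + pi/4 + 1)/2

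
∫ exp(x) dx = exp(x) + C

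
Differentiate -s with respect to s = -1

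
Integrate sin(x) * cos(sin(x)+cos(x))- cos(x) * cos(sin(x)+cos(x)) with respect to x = -sin(sqrt(2)*sin(x + pi/4)) + C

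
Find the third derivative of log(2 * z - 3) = 16/(8*z^3 - 36*z^2 + 54*z - 27)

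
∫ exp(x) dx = exp(x) + C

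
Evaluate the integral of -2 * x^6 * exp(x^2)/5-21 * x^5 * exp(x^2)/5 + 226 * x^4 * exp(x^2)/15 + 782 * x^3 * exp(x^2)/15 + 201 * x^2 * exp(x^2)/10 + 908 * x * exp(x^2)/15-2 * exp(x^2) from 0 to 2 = 424*exp(4)/3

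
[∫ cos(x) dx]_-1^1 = 2*sin(1)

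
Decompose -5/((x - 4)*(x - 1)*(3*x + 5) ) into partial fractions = -45/(136*(3*x + 5)) + 5/(24*(x - 1)) - 5/(51*(x - 4))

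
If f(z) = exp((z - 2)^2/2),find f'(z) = z*exp(z^2/2 - 2*z + 2) - 2*exp(z^2/2 - 2*z + 2)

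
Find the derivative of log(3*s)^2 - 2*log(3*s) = (2*log(s) - 2 + 2*log(3))/s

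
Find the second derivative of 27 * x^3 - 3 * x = 162*x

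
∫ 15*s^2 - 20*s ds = 5*s^3 - 10*s^2 + C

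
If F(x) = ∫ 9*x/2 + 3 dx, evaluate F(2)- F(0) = 15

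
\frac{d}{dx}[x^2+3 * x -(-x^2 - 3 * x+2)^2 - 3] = -4*x^3 - 18*x^2 - 8*x + 15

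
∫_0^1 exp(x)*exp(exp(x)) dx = -E + exp(E)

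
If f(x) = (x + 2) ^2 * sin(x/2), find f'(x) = x^2*cos(x/2)/2 + 2*x*sin(x/2) + 2*x*cos(x/2) + 4*sin(x/2) + 2*cos(x/2)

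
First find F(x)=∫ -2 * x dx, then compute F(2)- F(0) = -4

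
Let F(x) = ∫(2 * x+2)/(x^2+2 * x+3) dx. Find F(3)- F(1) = -log(6) + log(18)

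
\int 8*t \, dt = 4*t^2 + C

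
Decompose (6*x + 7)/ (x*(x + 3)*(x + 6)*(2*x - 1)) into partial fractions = 80/(91*(2*x - 1)) + 29/(234*(x + 6)) - 11/(63*(x + 3)) - 7/(18*x)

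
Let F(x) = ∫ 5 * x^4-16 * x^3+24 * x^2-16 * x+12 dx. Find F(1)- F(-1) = 42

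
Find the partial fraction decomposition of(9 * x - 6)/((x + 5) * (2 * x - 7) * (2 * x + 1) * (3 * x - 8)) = -486/(2185*(3*x - 8)) - 7/(228*(2*x + 1)) + 3/(20*(2*x - 7)) + 1/(69*(x + 5))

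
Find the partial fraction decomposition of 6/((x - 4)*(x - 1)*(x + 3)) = 3/(14*(x + 3)) - 1/(2*(x - 1)) + 2/(7*(x - 4))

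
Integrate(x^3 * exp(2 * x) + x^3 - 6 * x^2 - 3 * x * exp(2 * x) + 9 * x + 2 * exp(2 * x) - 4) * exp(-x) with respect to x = 2*(x - 1)^3*sinh(x) + C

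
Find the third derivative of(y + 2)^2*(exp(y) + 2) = y^2*exp(y) + 10*y*exp(y) + 22*exp(y)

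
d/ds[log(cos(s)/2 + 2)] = -sin(s)/(cos(s) + 4)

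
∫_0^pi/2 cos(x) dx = 1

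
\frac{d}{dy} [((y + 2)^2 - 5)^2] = 4*y^3 + 24*y^2 + 28*y - 8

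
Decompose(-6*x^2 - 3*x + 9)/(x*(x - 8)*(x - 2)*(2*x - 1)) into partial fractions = 16/(15*(2*x - 1)) + 7/(12*(x - 2)) - 133/(240*(x - 8)) - 9/(16*x)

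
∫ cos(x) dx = sin(x) + C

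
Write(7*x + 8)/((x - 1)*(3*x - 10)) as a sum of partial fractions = 94/(7*(3*x - 10)) - 15/(7*(x - 1))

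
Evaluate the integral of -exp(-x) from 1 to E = -exp(-1) + exp(-E)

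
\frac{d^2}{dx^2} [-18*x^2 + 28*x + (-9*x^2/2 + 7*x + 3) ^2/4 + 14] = 243*x^2/4 - 189*x/2 - 25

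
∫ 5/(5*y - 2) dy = log(5*y - 2) + C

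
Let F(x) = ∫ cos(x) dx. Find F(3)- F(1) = -sin(1) + sin(3)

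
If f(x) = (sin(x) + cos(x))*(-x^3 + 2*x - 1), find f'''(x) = sqrt(2)*x^3*cos(x + pi/4) + 9*sqrt(2)*x^2*sin(x + pi/4) - 20*sqrt(2)*x*cos(x + pi/4) - 13*sin(x) - 11*cos(x)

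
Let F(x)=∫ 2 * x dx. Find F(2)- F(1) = 3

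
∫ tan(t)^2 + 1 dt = tan(t) + C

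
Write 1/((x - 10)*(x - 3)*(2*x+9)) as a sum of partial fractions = 4/(435*(2*x + 9)) - 1/(105*(x - 3)) + 1/(203*(x - 10))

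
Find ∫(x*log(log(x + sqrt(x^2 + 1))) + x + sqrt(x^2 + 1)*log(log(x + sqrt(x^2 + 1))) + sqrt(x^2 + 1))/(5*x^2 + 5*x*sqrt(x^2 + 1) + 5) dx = log(x + sqrt(x^2 + 1))*log(log(x + sqrt(x^2 + 1)))/5 + C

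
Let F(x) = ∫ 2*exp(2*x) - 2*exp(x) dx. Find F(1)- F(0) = (-1 + E)^2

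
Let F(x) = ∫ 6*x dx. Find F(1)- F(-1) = 0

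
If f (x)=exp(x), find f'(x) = exp(x)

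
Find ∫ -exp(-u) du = exp(-u) + C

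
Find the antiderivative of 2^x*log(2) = 2^x + C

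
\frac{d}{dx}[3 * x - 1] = 3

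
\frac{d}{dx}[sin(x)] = cos(x)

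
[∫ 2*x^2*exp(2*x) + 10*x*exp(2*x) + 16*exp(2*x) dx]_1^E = -11*exp(2) + (2 + (2 + E)^2)*exp(2*E)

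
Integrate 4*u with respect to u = 2*u^2 + C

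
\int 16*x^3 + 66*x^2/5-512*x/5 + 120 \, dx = 4*x^4 + 22*x^3/5 - 256*x^2/5 + 120*x + C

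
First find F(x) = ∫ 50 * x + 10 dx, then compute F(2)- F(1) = 85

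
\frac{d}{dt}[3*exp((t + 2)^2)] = 6*t*exp(t^2 + 4*t + 4) + 12*exp(t^2 + 4*t + 4)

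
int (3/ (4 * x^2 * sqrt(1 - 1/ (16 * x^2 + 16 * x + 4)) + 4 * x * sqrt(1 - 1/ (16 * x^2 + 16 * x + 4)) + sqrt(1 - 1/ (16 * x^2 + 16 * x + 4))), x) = -3*acsc(4*x + 2) + C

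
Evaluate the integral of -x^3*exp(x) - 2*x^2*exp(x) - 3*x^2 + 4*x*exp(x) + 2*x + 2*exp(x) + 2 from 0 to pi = (1 + exp(pi))*(-pi^3 + 2*pi + pi^2)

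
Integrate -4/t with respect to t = -4*log(t) + C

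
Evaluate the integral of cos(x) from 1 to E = -sin(1) + sin(E)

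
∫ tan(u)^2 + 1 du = tan(u) + C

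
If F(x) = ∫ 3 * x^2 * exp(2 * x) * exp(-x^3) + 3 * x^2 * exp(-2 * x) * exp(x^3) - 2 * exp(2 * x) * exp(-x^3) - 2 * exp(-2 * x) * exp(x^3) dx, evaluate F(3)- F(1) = -exp(-1) - exp(-21) + E + exp(21)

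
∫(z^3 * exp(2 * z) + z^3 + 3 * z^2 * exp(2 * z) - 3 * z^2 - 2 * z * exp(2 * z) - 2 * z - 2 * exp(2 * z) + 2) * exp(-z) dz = 2*z*(z^2 - 2)*sinh(z) + C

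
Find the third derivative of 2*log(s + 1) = 4/(s^3 + 3*s^2 + 3*s + 1)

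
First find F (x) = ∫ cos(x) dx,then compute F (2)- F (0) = sin(2)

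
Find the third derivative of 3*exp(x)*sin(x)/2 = 3*sqrt(2)*exp(x)*cos(x + pi/4)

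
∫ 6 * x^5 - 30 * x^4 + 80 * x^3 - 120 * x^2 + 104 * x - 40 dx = x^6 - 6*x^5 + 20*x^4 - 40*x^3 + 52*x^2 - 40*x + C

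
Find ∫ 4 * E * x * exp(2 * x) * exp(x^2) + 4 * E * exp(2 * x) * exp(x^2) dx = 2*exp((x + 1)^2) + C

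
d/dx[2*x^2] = 4*x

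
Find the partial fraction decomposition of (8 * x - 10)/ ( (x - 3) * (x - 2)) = -6/(x - 2) + 14/(x - 3)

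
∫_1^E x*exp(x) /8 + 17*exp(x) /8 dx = -17*E/8 + (E/4 + 4)*exp(E)/2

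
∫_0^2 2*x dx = 4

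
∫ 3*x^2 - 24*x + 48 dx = x^3 - 12*x^2 + 48*x + C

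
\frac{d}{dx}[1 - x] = -1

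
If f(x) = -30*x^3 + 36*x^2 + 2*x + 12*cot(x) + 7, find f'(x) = -90*x^2 + 72*x - 12*cot(x)^2 - 10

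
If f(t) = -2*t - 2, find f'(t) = -2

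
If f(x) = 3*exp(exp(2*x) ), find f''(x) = 12*exp(2*x + exp(2*x)) + 12*exp(4*x + exp(2*x))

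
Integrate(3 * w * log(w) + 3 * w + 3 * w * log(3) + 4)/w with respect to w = (3*w + 4)*log(3*w) + C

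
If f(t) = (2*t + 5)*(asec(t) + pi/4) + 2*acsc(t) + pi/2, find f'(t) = (4*t^2*sqrt(1 - 1/t^2)*asec(t) + pi*t^2*sqrt(1 - 1/t^2) + 4*t + 6)/(2*t^2*sqrt(1 - 1/t^2))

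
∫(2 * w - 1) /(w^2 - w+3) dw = log(w^2 - w + 3) + C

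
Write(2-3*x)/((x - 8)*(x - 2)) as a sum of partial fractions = 2/(3*(x - 2)) - 11/(3*(x - 8))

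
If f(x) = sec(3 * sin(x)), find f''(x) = 3*(-sin(x)*sin(3*sin(x))/cos(3*sin(x)) - 3*cos(x)^2 + 6*cos(x)^2/cos(3*sin(x))^2)/cos(3*sin(x))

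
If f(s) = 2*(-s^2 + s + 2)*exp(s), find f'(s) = -2*s^2*exp(s) - 2*s*exp(s) + 6*exp(s)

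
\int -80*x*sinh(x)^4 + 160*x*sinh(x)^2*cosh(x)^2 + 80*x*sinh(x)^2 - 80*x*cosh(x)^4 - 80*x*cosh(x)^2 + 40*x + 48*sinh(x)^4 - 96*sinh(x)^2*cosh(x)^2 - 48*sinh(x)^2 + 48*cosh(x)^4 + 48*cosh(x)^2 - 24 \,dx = -60*x^2 + 72*x + C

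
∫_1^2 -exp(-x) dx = -exp(-1) + exp(-2)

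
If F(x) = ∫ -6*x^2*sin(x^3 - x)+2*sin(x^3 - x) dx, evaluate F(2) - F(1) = -2 + 2*cos(6)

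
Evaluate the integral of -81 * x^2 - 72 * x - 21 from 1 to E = -(1 + 3*E)^3 - (1 + 3*E)^2 - 6*E + 86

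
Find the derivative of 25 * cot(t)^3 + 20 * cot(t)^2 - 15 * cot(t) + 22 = -75*cot(t)^4 - 40*cot(t)^3 - 60*cot(t)^2 - 40*cot(t) + 15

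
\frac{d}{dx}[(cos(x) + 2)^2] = -2*(cos(x) + 2)*sin(x)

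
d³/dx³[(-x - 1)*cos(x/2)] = -x*sin(x/2)/8 - sin(x/2)/8 + 3*cos(x/2)/4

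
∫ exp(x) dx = exp(x) + C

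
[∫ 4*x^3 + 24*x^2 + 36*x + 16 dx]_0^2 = 184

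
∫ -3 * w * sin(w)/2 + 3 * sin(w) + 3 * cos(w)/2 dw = (3*w/2 - 3)*cos(w) + C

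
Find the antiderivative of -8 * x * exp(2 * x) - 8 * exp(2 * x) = (-4*x - 2)*exp(2*x) + C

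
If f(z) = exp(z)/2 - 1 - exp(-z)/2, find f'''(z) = (exp(2*z) + 1)*exp(-z)/2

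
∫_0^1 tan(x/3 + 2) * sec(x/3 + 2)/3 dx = sec(7/3) - sec(2)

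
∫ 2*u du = u^2 + C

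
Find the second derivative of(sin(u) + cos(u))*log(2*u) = sqrt(2)*(-u^2*log(u)*sin(u + pi/4) - u^2*log(2)*sin(u + pi/4) + 2*u*cos(u + pi/4) - sin(u + pi/4))/u^2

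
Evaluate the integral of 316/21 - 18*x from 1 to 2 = -251/21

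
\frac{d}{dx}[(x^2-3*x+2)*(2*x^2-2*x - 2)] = 8*x^3 - 24*x^2 + 16*x + 2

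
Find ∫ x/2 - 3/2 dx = x^2/4 - 3*x/2 + C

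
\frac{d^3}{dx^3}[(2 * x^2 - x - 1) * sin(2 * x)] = -16*x^2*cos(2*x) - 48*x*sin(2*x) + 8*x*cos(2*x) + 12*sin(2*x) + 32*cos(2*x)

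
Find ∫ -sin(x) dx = cos(x) + C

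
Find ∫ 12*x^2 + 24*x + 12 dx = 4*x^3 + 12*x^2 + 12*x + C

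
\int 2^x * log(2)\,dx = 2^x + C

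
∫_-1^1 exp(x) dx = E - exp(-1)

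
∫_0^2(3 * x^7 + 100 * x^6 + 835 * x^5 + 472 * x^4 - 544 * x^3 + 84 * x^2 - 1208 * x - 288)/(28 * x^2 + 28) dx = 3*log(5) + 416/7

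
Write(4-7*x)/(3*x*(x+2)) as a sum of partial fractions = -3/(x + 2) + 2/(3*x)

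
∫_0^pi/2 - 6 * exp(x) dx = 6 - 6*exp(pi/2)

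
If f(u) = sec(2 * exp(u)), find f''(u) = 2*(-2*exp(u) + 4*exp(u)/cos(2*exp(u))^2 + sin(2*exp(u))/cos(2*exp(u)))*exp(u)/cos(2*exp(u))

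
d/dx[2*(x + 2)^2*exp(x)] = 2*x^2*exp(x) + 12*x*exp(x) + 16*exp(x)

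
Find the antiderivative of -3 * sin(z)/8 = 3*cos(z)/8 + C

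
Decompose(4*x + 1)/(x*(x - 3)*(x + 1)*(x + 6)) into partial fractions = 23/(270*(x + 6)) - 3/(20*(x + 1)) + 13/(108*(x - 3)) - 1/(18*x)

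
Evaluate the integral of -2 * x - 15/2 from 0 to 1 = -17/2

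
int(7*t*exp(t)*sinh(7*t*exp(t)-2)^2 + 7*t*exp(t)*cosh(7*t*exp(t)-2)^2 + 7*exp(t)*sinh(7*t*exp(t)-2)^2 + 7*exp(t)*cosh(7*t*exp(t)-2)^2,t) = sinh(14*t*exp(t) - 4)/2 + C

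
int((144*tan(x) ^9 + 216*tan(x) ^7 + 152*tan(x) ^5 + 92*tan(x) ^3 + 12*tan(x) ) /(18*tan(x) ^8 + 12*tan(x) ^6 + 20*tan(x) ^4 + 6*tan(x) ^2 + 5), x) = log((6*tan(x)^4 + 2*tan(x)^2 + 3)^2 + 1) + C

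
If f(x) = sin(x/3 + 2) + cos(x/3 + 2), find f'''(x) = -sqrt(2)*cos(x/3 + pi/4 + 2)/27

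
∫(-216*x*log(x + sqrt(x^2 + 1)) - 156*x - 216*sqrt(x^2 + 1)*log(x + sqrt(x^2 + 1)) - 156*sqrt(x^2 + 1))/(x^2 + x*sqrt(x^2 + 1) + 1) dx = 12*(-9*log(x + sqrt(x^2 + 1)) - 13)*log(x + sqrt(x^2 + 1)) + C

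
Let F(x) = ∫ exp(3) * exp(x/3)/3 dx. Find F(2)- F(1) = -exp(10/3) + exp(11/3)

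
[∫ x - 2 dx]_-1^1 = -4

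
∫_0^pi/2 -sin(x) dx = -1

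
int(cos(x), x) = sin(x) + C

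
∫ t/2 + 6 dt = t^2/4 + 6*t + C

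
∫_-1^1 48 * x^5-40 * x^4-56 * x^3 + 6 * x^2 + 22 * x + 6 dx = 0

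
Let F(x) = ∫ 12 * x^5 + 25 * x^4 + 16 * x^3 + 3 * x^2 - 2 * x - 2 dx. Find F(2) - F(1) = 343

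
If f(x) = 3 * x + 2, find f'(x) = 3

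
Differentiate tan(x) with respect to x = cos(x)^(-2)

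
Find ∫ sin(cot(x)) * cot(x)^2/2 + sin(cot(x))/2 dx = cos(cot(x))/2 + C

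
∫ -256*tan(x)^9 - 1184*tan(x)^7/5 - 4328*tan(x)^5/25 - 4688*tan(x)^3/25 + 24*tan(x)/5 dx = 2*(-400*tan(x)^6 + 40*tan(x)^4 - 601*tan(x)^2 + 30)*tan(x)^2/25 + C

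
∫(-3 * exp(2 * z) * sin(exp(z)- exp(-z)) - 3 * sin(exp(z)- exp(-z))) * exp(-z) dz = 3*cos(2*sinh(z)) + C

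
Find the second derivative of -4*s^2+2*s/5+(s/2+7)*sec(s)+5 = s*tan(s)^2*sec(s) + s*sec(s)/2 + 14*tan(s)^2*sec(s) + tan(s)*sec(s) + 7*sec(s) - 8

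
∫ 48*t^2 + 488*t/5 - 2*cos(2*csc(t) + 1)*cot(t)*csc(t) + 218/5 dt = 16*t^3 + 244*t^2/5 + 218*t/5 + sin(2*csc(t) + 1) + C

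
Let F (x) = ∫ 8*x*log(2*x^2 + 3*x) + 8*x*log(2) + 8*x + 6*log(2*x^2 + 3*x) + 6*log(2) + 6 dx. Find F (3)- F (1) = -10*log(10) + 54*log(54)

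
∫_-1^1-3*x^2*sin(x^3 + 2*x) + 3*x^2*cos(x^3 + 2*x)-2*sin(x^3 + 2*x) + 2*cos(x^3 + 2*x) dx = 2*sin(3)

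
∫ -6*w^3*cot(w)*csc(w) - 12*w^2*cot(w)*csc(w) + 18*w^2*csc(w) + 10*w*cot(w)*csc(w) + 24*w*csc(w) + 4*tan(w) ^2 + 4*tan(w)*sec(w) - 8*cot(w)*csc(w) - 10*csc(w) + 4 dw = (6*w^3 + 12*w^2 - 10*w + 8)*csc(w) + 4*tan(w) + 4*sec(w) + C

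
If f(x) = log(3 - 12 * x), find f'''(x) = 128/(64*x^3 - 48*x^2 + 12*x - 1)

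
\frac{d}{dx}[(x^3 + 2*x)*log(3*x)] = 3*x^2*log(x) + x^2 + 3*x^2*log(3) + 2*log(x) + 2 + 2*log(3)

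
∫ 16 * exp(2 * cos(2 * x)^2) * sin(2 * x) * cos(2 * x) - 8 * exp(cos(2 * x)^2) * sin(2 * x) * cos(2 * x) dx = 2*(1 - exp(cos(2*x)^2))*exp(cos(2*x)^2) + C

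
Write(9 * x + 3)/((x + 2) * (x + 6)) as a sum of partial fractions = 51/(4*(x + 6)) - 15/(4*(x + 2))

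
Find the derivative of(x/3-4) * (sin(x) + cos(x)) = -x*sin(x)/3 + x*cos(x)/3 + 13*sin(x)/3 - 11*cos(x)/3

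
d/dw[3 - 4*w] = -4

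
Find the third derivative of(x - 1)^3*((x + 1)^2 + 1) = 60*x^2 - 24*x - 6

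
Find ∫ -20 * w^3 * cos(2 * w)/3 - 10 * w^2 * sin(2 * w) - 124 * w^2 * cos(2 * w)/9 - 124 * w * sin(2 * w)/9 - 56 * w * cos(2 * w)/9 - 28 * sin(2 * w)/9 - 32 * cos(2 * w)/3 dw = -2*(w + 2)*(15*w^2 + w + 12)*sin(2*w)/9 + C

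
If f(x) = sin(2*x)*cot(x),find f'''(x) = -6*sin(2*x)*cot(x)^4 + 4*sin(2*x)*cot(x)^2 + 10*sin(2*x) + 12*cos(2*x)*cot(x)^3 + 4*cos(2*x)*cot(x)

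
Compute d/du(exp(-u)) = -exp(-u)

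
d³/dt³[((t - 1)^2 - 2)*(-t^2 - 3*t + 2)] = -24*t - 6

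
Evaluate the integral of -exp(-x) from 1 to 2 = -exp(-1) + exp(-2)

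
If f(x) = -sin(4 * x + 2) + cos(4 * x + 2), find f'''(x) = 64*sin(4*x + 2) + 64*cos(4*x + 2)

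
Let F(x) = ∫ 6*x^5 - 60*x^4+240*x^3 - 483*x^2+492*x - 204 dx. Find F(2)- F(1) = -2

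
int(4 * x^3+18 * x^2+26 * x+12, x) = x^4 + 6*x^3 + 13*x^2 + 12*x + C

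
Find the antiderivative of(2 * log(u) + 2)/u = (log(u) + 1)^2 + C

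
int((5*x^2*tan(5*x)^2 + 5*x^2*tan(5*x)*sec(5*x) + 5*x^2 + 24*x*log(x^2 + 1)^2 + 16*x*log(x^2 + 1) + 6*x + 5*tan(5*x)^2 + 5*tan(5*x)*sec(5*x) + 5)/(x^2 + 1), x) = 4*log(x^2 + 1)^3 + 4*log(x^2 + 1)^2 + 3*log(x^2 + 1) + tan(5*x) + sec(5*x) + C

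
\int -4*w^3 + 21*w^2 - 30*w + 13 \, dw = -w^4 + 7*w^3 - 15*w^2 + 13*w + C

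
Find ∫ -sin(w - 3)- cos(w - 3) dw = sqrt(2)*cos(w - 3 + pi/4) + C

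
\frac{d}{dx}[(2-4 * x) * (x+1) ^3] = -16*x^3 - 30*x^2 - 12*x + 2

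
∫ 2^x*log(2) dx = 2^x + C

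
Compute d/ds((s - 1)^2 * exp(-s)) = (-s^2 + 4*s - 3)*exp(-s)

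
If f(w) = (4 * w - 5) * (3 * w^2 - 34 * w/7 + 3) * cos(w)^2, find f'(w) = -12*w^3*sin(2*w) + 241*w^2*sin(2*w)/7 + 36*w^2*cos(w)^2 - 254*w*sin(2*w)/7 - 482*w*cos(w)^2/7 + 15*sin(2*w) + 254*cos(w)^2/7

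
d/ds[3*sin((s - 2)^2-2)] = 6*(s - 2)*cos(s^2 - 4*s + 2)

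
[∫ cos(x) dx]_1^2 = -sin(1) + sin(2)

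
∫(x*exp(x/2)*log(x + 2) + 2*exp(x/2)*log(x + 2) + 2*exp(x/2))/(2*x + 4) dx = exp(x/2)*log(x + 2) + C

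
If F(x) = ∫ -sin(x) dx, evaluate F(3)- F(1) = cos(3) - cos(1)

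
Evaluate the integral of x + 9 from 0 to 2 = 20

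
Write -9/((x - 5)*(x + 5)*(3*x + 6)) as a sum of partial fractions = -1/(10*(x + 5)) + 1/(7*(x + 2)) - 3/(70*(x - 5))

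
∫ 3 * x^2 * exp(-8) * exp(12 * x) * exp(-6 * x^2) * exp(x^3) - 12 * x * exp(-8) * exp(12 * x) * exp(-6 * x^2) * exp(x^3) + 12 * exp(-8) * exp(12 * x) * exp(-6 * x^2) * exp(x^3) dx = exp((x - 2)^3) + C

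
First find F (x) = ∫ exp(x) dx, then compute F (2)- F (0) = -1 + exp(2)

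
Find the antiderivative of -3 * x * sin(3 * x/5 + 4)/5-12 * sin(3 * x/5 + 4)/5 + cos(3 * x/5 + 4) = (x + 4)*cos(3*x/5 + 4) + C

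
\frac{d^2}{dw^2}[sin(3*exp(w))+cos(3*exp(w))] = 3*sqrt(2)*(-3*exp(w)*sin(3*exp(w) + pi/4) + cos(3*exp(w) + pi/4))*exp(w)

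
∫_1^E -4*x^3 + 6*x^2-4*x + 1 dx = -(-exp(2) - 2 + E)^2 - 3*E + 4 + 3*exp(2)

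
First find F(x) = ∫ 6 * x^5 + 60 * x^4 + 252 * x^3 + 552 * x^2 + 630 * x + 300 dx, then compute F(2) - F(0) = 4788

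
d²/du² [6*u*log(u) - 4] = 6/u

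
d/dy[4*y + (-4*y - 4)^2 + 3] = 32*y + 36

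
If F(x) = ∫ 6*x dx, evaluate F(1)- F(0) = 3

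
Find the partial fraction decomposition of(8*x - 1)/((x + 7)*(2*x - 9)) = 70/(23*(2*x - 9)) + 57/(23*(x + 7))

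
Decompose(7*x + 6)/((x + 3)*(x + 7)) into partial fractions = 43/(4*(x + 7)) - 15/(4*(x + 3))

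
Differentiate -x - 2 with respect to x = -1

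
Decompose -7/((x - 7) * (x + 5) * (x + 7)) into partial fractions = -1/(4*(x + 7)) + 7/(24*(x + 5)) - 1/(24*(x - 7))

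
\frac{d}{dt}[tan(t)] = cos(t)^(-2)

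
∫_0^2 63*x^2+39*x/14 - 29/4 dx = 2227/14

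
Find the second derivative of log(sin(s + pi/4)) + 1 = -2/(sin(2*s) + 1)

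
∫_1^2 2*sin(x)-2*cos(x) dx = 2*sqrt(2)*(-sin(pi/4 + 2) + sin(pi/4 + 1))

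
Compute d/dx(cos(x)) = -sin(x)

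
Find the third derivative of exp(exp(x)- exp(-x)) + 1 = (exp(exp(x) - exp(-x)) - 3*exp(x + exp(x) - exp(-x)) + 4*exp(2*x + exp(x) - exp(-x)) + 4*exp(4*x + exp(x) - exp(-x)) + 3*exp(5*x + exp(x) - exp(-x)) + exp(6*x + exp(x) - exp(-x)))*exp(-3*x)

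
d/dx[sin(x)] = cos(x)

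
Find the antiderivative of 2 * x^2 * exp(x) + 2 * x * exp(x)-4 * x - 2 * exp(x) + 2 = 2*x*(x - 1)*(exp(x) - 1) + C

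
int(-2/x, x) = -2*log(x) + C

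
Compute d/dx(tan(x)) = cos(x)^(-2)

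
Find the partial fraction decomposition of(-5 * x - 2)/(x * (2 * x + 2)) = -3/(2*(x + 1)) - 1/x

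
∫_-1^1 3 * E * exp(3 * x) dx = -exp(-2) + exp(4)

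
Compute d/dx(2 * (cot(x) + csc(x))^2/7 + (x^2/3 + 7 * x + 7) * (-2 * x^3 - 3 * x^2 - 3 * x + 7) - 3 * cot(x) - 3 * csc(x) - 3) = -10*x^4/3 - 60*x^3 - 108*x^2 - 238*x/3 + 28 + 4/(7*sin(x)) + 3*cos(x)/sin(x)^2 + 3/sin(x)^2 - 8*cos(x)/(7*sin(x)^3) - 8/(7*sin(x)^3)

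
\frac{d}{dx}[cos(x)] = -sin(x)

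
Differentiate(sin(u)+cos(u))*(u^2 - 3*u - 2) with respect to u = sqrt(2)*u^2*cos(u + pi/4) + 5*u*sin(u) - u*cos(u) - sin(u) - 5*cos(u)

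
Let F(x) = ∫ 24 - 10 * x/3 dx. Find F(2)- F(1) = 19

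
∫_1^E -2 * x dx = 1 - exp(2)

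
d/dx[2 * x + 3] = 2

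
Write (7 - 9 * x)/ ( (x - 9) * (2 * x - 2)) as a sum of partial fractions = 1/(8*(x - 1)) - 37/(8*(x - 9))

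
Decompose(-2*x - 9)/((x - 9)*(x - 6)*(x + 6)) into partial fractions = 1/(60*(x + 6)) + 7/(12*(x - 6)) - 3/(5*(x - 9))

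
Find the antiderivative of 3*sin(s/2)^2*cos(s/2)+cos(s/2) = (3 - cos(s))*sin(s/2) + C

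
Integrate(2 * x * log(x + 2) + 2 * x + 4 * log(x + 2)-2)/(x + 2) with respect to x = 2*(x - 1)*log(x + 2) + C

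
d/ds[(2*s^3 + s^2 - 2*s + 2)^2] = 24*s^5 + 20*s^4 - 28*s^3 + 12*s^2 + 16*s - 8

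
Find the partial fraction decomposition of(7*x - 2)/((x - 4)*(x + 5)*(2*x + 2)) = -37/(72*(x + 5)) + 9/(40*(x + 1)) + 13/(45*(x - 4))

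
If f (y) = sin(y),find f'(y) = cos(y)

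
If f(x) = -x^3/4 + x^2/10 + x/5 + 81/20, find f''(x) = 1/5 - 3*x/2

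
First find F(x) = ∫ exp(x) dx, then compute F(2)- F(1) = -E + exp(2)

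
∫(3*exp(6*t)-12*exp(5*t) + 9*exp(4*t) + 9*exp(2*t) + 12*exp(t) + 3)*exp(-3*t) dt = ((exp(t) - 2)*exp(t) - 1)^3*exp(-3*t) + C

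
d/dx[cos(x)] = -sin(x)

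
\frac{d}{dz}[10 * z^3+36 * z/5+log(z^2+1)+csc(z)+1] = (150*z^4 - 5*z^2*cot(z)*csc(z) + 186*z^2 + 10*z - 5*cot(z)*csc(z) + 36)/(5*z^2 + 5)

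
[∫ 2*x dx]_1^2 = 3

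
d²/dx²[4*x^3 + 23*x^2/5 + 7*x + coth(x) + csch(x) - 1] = 24*x + 46/5 + 1/sinh(x) + 2*cosh(x)/sinh(x)^3 + 2/sinh(x)^3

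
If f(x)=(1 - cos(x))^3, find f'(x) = 3*(-sin(x)^2 - 2*cos(x) + 2)*sin(x)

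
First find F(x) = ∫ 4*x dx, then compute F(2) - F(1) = 6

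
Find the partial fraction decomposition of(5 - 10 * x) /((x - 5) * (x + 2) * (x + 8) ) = 85/(78*(x + 8)) - 25/(42*(x + 2)) - 45/(91*(x - 5))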